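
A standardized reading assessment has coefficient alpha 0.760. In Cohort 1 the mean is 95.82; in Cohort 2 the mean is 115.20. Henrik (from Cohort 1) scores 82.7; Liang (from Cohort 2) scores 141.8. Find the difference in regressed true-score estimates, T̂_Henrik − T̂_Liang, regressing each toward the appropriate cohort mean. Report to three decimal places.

-49.567

T̂_Henrik = 0.760(82.7) + 0.240(95.82) = 85.84880
T̂_Liang = 0.760(141.8) + 0.240(115.20) = 135.41600
Difference = 85.84880 − 135.41600 = -49.56720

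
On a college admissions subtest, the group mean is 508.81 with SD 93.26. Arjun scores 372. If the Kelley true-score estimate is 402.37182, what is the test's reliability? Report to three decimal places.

T̂ = ρX + (1 − ρ)μ  ⇒  T̂ − μ = ρ(X − μ)
ρ = (T̂ − μ)/(X − μ) = (402.37182 − 508.81) / (372 − 508.81) = -106.43818 / -136.81 = 0.77800

0.778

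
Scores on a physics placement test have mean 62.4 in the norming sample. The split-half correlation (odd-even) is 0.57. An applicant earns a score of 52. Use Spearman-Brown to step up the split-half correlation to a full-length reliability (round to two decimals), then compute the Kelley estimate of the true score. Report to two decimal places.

54.81

Spearman-Brown: ρ = 2r/(1 + r) = 2(0.57)/(1 + 0.57) = 1.140/1.57 = 0.7261 → 0.73
T̂ = 0.73(52) + 0.27(62.4) = 37.96 + 16.848 = 54.808 → 54.81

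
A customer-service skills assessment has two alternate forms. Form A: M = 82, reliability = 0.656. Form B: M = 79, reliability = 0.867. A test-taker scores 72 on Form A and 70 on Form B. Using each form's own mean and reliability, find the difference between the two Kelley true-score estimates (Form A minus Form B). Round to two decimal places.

T̂_A = 0.656(72) + 0.344(82) = 75.4400
T̂_B = 0.867(70) + 0.133(79) = 71.1970
T̂_A − T̂_B = 4.2430

4.24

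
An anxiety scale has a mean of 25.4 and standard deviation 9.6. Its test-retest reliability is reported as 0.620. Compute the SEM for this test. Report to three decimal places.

SEM = SD · √(1 − ρ) = 9.6 × √0.380 = 9.6 × 0.6164 = 5.9178

5.918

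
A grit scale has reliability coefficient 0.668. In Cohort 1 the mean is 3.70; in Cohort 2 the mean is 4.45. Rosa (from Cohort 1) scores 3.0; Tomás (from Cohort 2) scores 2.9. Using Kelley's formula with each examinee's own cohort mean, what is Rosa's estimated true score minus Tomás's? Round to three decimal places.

-0.182

T̂_Rosa = 0.668(3.0) + 0.332(3.70) = 3.23240
T̂_Tomás = 0.668(2.9) + 0.332(4.45) = 3.41460
Difference = 3.23240 − 3.41460 = -0.18220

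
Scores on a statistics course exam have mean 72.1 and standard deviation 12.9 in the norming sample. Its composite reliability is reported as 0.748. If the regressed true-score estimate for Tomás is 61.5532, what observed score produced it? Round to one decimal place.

58.0

T̂ = ρX + (1 − ρ)μ  ⇒  X = (T̂ − (1 − ρ)μ) / ρ
X = (61.5532 − 0.252 × 72.1) / 0.748 = (61.5532 − 18.1692) / 0.748 = 43.3840 / 0.748 = 58.000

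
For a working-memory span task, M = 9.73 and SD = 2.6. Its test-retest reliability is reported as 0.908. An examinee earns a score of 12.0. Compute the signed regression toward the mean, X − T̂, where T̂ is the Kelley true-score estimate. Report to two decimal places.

0.21

T̂ = ρX + (1 − ρ)μ
  = 0.908 × 12.0 + 0.092 × 9.73
  = 10.8960 + 0.89516
  = 11.7912
  ≈ 11.791
X − T̂ = 12.0 − 11.791 = 0.209 → 0.21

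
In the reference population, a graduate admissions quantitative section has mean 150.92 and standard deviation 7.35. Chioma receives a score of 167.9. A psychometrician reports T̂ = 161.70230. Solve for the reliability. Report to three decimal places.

0.635

T̂ = ρX + (1 − ρ)μ  ⇒  T̂ − μ = ρ(X − μ)
ρ = (T̂ − μ)/(X − μ) = (161.70230 − 150.92) / (167.9 − 150.92) = 10.78230 / 16.98 = 0.63500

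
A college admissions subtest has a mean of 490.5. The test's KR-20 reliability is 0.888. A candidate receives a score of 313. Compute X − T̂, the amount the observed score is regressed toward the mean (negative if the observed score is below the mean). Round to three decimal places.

T̂ = 0.888(313) + 0.112(490.5) = 277.944 + 54.9360 = 332.88000 → 332.8800
X − T̂ = 313 − 332.8800 = -19.8800 → -19.880

-19.880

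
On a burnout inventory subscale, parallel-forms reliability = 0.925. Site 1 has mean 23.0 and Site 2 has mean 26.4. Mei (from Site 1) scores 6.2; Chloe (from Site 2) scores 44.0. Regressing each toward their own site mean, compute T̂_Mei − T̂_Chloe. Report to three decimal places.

-35.220

T̂_Mei = 0.925(6.2) + 0.075(23.0) = 7.46000
T̂_Chloe = 0.925(44.0) + 0.075(26.4) = 42.68000
Difference = 7.46000 − 42.68000 = -35.22000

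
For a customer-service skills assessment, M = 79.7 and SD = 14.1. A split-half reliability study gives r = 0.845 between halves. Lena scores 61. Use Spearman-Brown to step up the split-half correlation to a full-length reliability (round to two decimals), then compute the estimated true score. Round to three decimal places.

Spearman-Brown: ρ = 2r/(1 + r) = 2(0.845)/(1 + 0.845) = 1.6900/1.845 = 0.9160 → 0.92
T̂ = 0.92(61) + 0.08(79.7) = 56.12 + 6.376 = 62.4960 → 62.496

62.496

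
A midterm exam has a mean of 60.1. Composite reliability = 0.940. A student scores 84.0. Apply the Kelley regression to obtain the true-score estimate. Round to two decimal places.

82.57

T̂ = ρX + (1 − ρ)μ
  = 0.940 × 84.0 + 0.060 × 60.1
  = 78.9600 + 3.6060
  = 82.566
  ≈ 82.57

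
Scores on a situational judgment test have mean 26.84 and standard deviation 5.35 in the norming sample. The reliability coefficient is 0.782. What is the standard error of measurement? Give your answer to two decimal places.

2.50

SEM = SD · √(1 − ρ) = 5.35 × √0.218 = 5.35 × 0.4669 = 2.498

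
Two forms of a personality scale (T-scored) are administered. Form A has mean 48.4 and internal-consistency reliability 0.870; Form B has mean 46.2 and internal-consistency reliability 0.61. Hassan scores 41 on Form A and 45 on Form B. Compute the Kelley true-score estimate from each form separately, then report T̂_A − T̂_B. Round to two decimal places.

T̂_A = 0.870(41) + 0.130(48.4) = 41.9620
T̂_B = 0.61(45) + 0.39(46.2) = 45.4680
T̂_A − T̂_B = -3.5060

-3.51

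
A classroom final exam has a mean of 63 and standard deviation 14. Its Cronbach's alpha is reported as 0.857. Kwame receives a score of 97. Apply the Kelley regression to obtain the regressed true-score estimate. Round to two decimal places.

T̂ = 0.857(97) + 0.143(63) = 83.129 + 9.009 = 92.138 → 92.14

92.14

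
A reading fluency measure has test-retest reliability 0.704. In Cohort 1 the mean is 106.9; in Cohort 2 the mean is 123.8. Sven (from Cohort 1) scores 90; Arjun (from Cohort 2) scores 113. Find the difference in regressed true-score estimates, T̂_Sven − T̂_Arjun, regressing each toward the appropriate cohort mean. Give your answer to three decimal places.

-21.194

T̂_Sven = 0.704(90) + 0.296(106.9) = 95.00240
T̂_Arjun = 0.704(113) + 0.296(123.8) = 116.19680
Difference = 95.00240 − 116.19680 = -21.19440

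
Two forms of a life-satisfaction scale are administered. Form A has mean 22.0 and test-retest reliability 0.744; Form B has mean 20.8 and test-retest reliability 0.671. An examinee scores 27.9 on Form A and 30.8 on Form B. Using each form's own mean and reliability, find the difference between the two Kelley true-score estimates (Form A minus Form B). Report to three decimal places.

T̂_A = 0.744(27.9) + 0.256(22.0) = 26.38960
T̂_B = 0.671(30.8) + 0.329(20.8) = 27.51000
T̂_A − T̂_B = -1.12040

-1.120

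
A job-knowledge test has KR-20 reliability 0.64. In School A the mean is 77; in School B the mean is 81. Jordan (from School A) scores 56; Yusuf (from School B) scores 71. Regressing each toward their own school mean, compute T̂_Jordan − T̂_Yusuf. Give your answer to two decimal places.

T̂_Jordan = 0.64(56) + 0.36(77) = 63.5600
T̂_Yusuf = 0.64(71) + 0.36(81) = 74.6000
Difference = 63.5600 − 74.6000 = -11.0400

-11.04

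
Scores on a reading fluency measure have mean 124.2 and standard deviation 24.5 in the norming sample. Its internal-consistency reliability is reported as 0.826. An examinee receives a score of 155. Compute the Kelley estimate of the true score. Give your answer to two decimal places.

149.64

T̂ = ρX + (1 − ρ)μ
  = 0.826 × 155 + 0.174 × 124.2
  = 128.030 + 21.6108
  = 149.641
  ≈ 149.64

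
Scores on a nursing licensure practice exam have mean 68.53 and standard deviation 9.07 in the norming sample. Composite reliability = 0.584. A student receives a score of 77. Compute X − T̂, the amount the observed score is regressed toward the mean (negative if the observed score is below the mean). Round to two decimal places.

3.52

T̂ = ρX + (1 − ρ)μ
  = 0.584 × 77 + 0.416 × 68.53
  = 44.968 + 28.50848
  = 73.4765
  ≈ 73.476
X − T̂ = 77 − 73.476 = 3.524 → 3.52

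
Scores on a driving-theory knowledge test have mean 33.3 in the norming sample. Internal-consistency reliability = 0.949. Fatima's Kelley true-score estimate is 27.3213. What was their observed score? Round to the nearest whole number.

T̂ = ρX + (1 − ρ)μ  ⇒  X = (T̂ − (1 − ρ)μ) / ρ
X = (27.3213 − 0.051 × 33.3) / 0.949 = (27.3213 − 1.6983) / 0.949 = 25.6230 / 0.949 = 27.00

27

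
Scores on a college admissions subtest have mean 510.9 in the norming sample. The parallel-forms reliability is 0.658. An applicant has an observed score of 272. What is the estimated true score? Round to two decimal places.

353.70

T̂ = ρX + (1 − ρ)μ
  = 0.658 × 272 + 0.342 × 510.9
  = 178.976 + 174.7278
  = 353.704
  ≈ 353.70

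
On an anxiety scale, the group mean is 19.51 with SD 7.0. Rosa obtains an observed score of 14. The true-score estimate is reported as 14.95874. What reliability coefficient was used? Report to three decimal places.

0.826

T̂ = ρX + (1 − ρ)μ  ⇒  T̂ − μ = ρ(X − μ)
ρ = (T̂ − μ)/(X − μ) = (14.95874 − 19.51) / (14 − 19.51) = -4.55126 / -5.51 = 0.82600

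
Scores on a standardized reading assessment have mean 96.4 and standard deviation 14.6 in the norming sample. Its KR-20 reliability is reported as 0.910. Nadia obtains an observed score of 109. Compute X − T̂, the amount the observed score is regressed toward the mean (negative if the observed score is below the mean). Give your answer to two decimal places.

1.13

T̂ = ρX + (1 − ρ)μ
  = 0.910 × 109 + 0.090 × 96.4
  = 99.190 + 8.6760
  = 107.8660
  ≈ 107.866
X − T̂ = 109 − 107.866 = 1.134 → 1.13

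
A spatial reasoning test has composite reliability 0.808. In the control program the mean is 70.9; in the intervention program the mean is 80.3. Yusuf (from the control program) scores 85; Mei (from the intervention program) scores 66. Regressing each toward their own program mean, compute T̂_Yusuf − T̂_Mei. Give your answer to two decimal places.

13.55

T̂_Yusuf = 0.808(85) + 0.192(70.9) = 82.2928
T̂_Mei = 0.808(66) + 0.192(80.3) = 68.7456
Difference = 82.2928 − 68.7456 = 13.5472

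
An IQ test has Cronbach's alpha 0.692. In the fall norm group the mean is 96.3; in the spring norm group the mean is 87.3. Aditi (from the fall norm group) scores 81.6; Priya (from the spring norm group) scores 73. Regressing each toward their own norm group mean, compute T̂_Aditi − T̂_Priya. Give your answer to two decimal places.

8.72

T̂_Aditi = 0.692(81.6) + 0.308(96.3) = 86.1276
T̂_Priya = 0.692(73) + 0.308(87.3) = 77.4044
Difference = 86.1276 − 77.4044 = 8.7232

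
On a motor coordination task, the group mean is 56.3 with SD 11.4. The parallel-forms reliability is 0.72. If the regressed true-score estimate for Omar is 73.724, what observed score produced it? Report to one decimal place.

T̂ = ρX + (1 − ρ)μ  ⇒  X = (T̂ − (1 − ρ)μ) / ρ
X = (73.724 − 0.28 × 56.3) / 0.72 = (73.724 − 15.764) / 0.72 = 57.960 / 0.72 = 80.500

80.5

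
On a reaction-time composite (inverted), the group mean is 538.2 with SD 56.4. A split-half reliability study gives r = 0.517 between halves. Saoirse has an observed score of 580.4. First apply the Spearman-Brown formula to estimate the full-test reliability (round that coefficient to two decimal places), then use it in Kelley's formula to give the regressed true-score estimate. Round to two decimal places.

566.90

Spearman-Brown: ρ = 2r/(1 + r) = 2(0.517)/(1 + 0.517) = 1.0340/1.517 = 0.6816 → 0.68
T̂ = ρX + (1 − ρ)μ
  = 0.68 × 580.4 + 0.32 × 538.2
  = 394.672 + 172.224
  = 566.896
  ≈ 566.90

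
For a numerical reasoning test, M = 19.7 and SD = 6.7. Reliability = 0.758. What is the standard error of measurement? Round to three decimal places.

SEM = SD · √(1 − ρ) = 6.7 × √0.242 = 6.7 × 0.4919 = 3.2960

3.296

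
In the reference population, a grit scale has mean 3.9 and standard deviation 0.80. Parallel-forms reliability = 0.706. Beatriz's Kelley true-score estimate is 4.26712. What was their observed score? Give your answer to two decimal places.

T̂ = ρX + (1 − ρ)μ  ⇒  X = (T̂ − (1 − ρ)μ) / ρ
X = (4.26712 − 0.294 × 3.9) / 0.706 = (4.26712 − 1.1466) / 0.706 = 3.12052 / 0.706 = 4.4200

4.42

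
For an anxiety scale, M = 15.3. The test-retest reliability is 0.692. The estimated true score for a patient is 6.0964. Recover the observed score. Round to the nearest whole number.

T̂ = ρX + (1 − ρ)μ  ⇒  X = (T̂ − (1 − ρ)μ) / ρ
X = (6.0964 − 0.308 × 15.3) / 0.692 = (6.0964 − 4.7124) / 0.692 = 1.3840 / 0.692 = 2.00

2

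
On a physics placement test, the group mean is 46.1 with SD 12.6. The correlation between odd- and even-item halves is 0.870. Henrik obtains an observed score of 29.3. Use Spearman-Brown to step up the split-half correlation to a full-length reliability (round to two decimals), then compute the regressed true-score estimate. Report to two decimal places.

Spearman-Brown: ρ = 2r/(1 + r) = 2(0.870)/(1 + 0.870) = 1.7400/1.870 = 0.9305 → 0.93
T̂ = ρX + (1 − ρ)μ
  = 0.93 × 29.3 + 0.07 × 46.1
  = 27.249 + 3.227
  = 30.476
  ≈ 30.48

30.48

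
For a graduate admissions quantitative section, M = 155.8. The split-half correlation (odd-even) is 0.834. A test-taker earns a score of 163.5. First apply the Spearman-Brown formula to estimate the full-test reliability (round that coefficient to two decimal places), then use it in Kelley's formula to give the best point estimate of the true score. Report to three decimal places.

Spearman-Brown: ρ = 2r/(1 + r) = 2(0.834)/(1 + 0.834) = 1.6680/1.834 = 0.9095 → 0.91
T̂ = 0.91(163.5) + 0.09(155.8) = 148.785 + 14.022 = 162.8070 → 162.807

162.807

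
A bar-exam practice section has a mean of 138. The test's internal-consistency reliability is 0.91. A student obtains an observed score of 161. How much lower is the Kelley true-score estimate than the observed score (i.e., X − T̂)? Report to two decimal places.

T̂ = ρX + (1 − ρ)μ
  = 0.91 × 161 + 0.09 × 138
  = 146.51 + 12.42
  = 158.9300
  ≈ 158.930
X − T̂ = 161 − 158.930 = 2.070 → 2.07

2.07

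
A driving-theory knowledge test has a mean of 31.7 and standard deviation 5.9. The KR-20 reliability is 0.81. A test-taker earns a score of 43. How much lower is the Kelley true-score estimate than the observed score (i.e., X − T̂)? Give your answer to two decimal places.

2.15

T̂ = ρX + (1 − ρ)μ
  = 0.81 × 43 + 0.19 × 31.7
  = 34.83 + 6.023
  = 40.8530
  ≈ 40.853
X − T̂ = 43 − 40.853 = 2.147 → 2.15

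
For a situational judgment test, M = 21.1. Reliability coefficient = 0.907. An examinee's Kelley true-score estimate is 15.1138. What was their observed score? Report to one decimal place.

14.5

T̂ = ρX + (1 − ρ)μ  ⇒  X = (T̂ − (1 − ρ)μ) / ρ
X = (15.1138 − 0.093 × 21.1) / 0.907 = (15.1138 − 1.9623) / 0.907 = 13.1515 / 0.907 = 14.500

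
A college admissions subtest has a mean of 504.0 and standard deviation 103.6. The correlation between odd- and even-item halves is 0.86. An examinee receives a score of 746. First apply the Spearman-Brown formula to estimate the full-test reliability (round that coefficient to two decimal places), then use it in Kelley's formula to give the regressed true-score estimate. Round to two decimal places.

Spearman-Brown: ρ = 2r/(1 + r) = 2(0.86)/(1 + 0.86) = 1.720/1.86 = 0.9247 → 0.92
T̂ = 0.92(746) + 0.08(504.0) = 686.32 + 40.320 = 726.640 → 726.64

726.64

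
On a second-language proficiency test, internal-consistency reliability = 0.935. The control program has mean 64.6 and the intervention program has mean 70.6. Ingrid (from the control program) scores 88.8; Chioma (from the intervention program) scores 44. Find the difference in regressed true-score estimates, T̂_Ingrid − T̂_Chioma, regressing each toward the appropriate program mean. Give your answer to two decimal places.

T̂_Ingrid = 0.935(88.8) + 0.065(64.6) = 87.2270
T̂_Chioma = 0.935(44) + 0.065(70.6) = 45.7290
Difference = 87.2270 − 45.7290 = 41.4980

41.50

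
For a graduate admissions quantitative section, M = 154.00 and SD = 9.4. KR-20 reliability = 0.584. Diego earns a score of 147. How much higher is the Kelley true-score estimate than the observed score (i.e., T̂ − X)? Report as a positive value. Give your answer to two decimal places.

T̂ = 0.584(147) + 0.416(154.00) = 85.848 + 64.06400 = 149.9120 → 149.912
T̂ − X = 149.912 − 147 = 2.912 → 2.91

2.91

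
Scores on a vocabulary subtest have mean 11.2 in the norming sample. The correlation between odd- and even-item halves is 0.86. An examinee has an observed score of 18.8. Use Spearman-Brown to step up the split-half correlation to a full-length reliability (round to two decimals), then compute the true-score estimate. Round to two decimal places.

18.19

Spearman-Brown: ρ = 2r/(1 + r) = 2(0.86)/(1 + 0.86) = 1.720/1.86 = 0.9247 → 0.92
T̂ = ρX + (1 − ρ)μ
  = 0.92 × 18.8 + 0.08 × 11.2
  = 17.296 + 0.896
  = 18.192
  ≈ 18.19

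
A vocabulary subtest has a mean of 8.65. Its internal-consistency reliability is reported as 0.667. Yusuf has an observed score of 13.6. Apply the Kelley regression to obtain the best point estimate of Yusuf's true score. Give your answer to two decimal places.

T̂ = ρX + (1 − ρ)μ
  = 0.667 × 13.6 + 0.333 × 8.65
  = 9.0712 + 2.88045
  = 11.952
  ≈ 11.95

11.95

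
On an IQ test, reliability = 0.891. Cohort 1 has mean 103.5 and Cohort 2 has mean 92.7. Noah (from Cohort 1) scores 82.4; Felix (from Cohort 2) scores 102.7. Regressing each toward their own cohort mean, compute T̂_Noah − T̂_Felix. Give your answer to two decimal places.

T̂_Noah = 0.891(82.4) + 0.109(103.5) = 84.6999
T̂_Felix = 0.891(102.7) + 0.109(92.7) = 101.6100
Difference = 84.6999 − 101.6100 = -16.9101

-16.91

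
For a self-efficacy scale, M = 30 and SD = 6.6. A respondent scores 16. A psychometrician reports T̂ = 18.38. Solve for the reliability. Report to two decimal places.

T̂ = ρX + (1 − ρ)μ  ⇒  T̂ − μ = ρ(X − μ)
ρ = (T̂ − μ)/(X − μ) = (18.38 − 30) / (16 − 30) = -11.62 / -14.0 = 0.8300

0.83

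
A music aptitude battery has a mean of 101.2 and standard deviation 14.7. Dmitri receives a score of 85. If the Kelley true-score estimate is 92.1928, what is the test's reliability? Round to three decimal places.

T̂ = ρX + (1 − ρ)μ  ⇒  T̂ − μ = ρ(X − μ)
ρ = (T̂ − μ)/(X − μ) = (92.1928 − 101.2) / (85 − 101.2) = -9.0072 / -16.2 = 0.55600

0.556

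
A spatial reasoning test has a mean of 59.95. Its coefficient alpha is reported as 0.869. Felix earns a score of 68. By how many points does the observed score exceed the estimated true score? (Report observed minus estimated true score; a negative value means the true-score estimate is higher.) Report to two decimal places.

T̂ = ρX + (1 − ρ)μ
  = 0.869 × 68 + 0.131 × 59.95
  = 59.092 + 7.85345
  = 66.9454
  ≈ 66.945
X − T̂ = 68 − 66.945 = 1.055 → 1.05

1.05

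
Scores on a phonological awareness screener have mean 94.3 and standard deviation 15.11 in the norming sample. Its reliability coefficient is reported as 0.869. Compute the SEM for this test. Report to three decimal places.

5.469

SEM = SD · √(1 − ρ) = 15.11 × √0.131 = 15.11 × 0.3619 = 5.4689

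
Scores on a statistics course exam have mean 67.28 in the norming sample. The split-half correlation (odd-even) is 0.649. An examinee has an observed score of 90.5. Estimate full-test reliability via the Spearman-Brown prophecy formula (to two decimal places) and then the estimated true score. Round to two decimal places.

85.62

Spearman-Brown: ρ = 2r/(1 + r) = 2(0.649)/(1 + 0.649) = 1.2980/1.649 = 0.7871 → 0.79
Weight the observed score by reliability and the mean by (1 − reliability): T̂ = 0.79·90.5 + 0.21·67.28 = 71.495 + 14.1288 = 85.624.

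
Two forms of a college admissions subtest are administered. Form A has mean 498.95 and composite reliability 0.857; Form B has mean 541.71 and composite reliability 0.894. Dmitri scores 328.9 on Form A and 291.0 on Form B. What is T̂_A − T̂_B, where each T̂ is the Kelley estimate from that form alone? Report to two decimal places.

T̂_A = 0.857(328.9) + 0.143(498.95) = 353.2172
T̂_B = 0.894(291.0) + 0.106(541.71) = 317.5753
T̂_A − T̂_B = 35.6419

35.64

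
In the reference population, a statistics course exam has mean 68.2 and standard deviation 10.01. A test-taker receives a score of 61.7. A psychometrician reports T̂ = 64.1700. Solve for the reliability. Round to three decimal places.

T̂ = ρX + (1 − ρ)μ  ⇒  T̂ − μ = ρ(X − μ)
ρ = (T̂ − μ)/(X − μ) = (64.1700 − 68.2) / (61.7 − 68.2) = -4.0300 / -6.5 = 0.62000

0.620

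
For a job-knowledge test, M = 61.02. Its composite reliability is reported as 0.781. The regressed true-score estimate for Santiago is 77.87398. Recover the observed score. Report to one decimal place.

82.6

T̂ = ρX + (1 − ρ)μ  ⇒  X = (T̂ − (1 − ρ)μ) / ρ
X = (77.87398 − 0.219 × 61.02) / 0.781 = (77.87398 − 13.36338) / 0.781 = 64.51060 / 0.781 = 82.600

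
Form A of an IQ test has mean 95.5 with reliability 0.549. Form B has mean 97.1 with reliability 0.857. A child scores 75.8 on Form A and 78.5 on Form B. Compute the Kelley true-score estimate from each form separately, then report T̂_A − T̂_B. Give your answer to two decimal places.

3.52

T̂_A = 0.549(75.8) + 0.451(95.5) = 84.6847
T̂_B = 0.857(78.5) + 0.143(97.1) = 81.1598
T̂_A − T̂_B = 3.5249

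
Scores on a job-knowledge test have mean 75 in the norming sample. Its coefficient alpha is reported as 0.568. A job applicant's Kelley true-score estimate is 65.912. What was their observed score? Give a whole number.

T̂ = ρX + (1 − ρ)μ  ⇒  X = (T̂ − (1 − ρ)μ) / ρ
X = (65.912 − 0.432 × 75) / 0.568 = (65.912 − 32.400) / 0.568 = 33.512 / 0.568 = 59.00

59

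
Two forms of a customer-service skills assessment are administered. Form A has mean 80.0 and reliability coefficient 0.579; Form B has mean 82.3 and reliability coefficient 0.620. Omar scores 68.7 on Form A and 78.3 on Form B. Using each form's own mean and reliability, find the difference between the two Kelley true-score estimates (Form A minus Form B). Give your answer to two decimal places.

T̂_A = 0.579(68.7) + 0.421(80.0) = 73.4573
T̂_B = 0.620(78.3) + 0.380(82.3) = 79.8200
T̂_A − T̂_B = -6.3627

-6.36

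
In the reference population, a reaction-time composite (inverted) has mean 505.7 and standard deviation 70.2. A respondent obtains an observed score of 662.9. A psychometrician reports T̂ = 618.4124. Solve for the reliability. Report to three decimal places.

0.717

T̂ = ρX + (1 − ρ)μ  ⇒  T̂ − μ = ρ(X − μ)
ρ = (T̂ − μ)/(X − μ) = (618.4124 − 505.7) / (662.9 − 505.7) = 112.7124 / 157.2 = 0.71700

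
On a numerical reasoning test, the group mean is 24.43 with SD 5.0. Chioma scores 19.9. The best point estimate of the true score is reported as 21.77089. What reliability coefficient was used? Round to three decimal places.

T̂ = ρX + (1 − ρ)μ  ⇒  T̂ − μ = ρ(X − μ)
ρ = (T̂ − μ)/(X − μ) = (21.77089 − 24.43) / (19.9 − 24.43) = -2.65911 / -4.53 = 0.58700

0.587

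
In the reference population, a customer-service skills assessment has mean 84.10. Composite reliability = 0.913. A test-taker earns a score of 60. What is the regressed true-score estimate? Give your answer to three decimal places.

T̂ = 0.913(60) + 0.087(84.10) = 54.780 + 7.31670 = 62.0967 → 62.097

62.097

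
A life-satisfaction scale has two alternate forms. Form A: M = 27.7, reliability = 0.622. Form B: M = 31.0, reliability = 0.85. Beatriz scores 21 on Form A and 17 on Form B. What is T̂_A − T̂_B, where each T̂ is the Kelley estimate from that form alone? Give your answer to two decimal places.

T̂_A = 0.622(21) + 0.378(27.7) = 23.5326
T̂_B = 0.85(17) + 0.15(31.0) = 19.1000
T̂_A − T̂_B = 4.4326

4.43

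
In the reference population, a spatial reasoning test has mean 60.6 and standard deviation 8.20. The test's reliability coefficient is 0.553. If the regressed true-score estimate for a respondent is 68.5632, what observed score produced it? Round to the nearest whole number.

T̂ = ρX + (1 − ρ)μ  ⇒  X = (T̂ − (1 − ρ)μ) / ρ
X = (68.5632 − 0.447 × 60.6) / 0.553 = (68.5632 − 27.0882) / 0.553 = 41.4750 / 0.553 = 75.00

75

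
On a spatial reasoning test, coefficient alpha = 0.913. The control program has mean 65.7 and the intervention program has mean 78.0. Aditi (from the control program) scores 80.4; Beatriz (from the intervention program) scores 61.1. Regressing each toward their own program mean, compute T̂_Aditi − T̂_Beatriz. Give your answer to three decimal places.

16.551

T̂_Aditi = 0.913(80.4) + 0.087(65.7) = 79.12110
T̂_Beatriz = 0.913(61.1) + 0.087(78.0) = 62.57030
Difference = 79.12110 − 62.57030 = 16.55080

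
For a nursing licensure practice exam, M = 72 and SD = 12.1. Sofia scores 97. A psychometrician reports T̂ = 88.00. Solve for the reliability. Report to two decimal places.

T̂ = ρX + (1 − ρ)μ  ⇒  T̂ − μ = ρ(X − μ)
ρ = (T̂ − μ)/(X − μ) = (88.00 − 72) / (97 − 72) = 16.00 / 25.0 = 0.6400

0.64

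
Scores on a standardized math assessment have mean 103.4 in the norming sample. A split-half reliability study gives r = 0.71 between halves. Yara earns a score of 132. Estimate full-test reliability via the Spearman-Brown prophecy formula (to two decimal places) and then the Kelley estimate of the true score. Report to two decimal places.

127.14

Spearman-Brown: ρ = 2r/(1 + r) = 2(0.71)/(1 + 0.71) = 1.420/1.71 = 0.8304 → 0.83
Weight the observed score by reliability and the mean by (1 − reliability): T̂ = 0.83·132 + 0.17·103.4 = 109.56 + 17.578 = 127.138.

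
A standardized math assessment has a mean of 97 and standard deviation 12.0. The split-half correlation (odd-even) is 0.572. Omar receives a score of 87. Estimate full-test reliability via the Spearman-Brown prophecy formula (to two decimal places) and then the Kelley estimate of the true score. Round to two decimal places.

89.70

Spearman-Brown: ρ = 2r/(1 + r) = 2(0.572)/(1 + 0.572) = 1.1440/1.572 = 0.7277 → 0.73
Regress the observed score toward the mean by the unreliability: T̂ = 0.73·87 + 0.27·97 = 63.51 + 26.19 = 89.700.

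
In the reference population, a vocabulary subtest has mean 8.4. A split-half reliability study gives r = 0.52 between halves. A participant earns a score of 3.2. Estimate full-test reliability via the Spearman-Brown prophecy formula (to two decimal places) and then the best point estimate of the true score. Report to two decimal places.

Spearman-Brown: ρ = 2r/(1 + r) = 2(0.52)/(1 + 0.52) = 1.040/1.52 = 0.6842 → 0.68
T̂ = ρX + (1 − ρ)μ
  = 0.68 × 3.2 + 0.32 × 8.4
  = 2.176 + 2.688
  = 4.864
  ≈ 4.86

4.86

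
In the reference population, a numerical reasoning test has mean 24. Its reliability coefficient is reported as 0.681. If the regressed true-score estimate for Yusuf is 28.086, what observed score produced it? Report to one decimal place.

T̂ = ρX + (1 − ρ)μ  ⇒  X = (T̂ − (1 − ρ)μ) / ρ
X = (28.086 − 0.319 × 24) / 0.681 = (28.086 − 7.656) / 0.681 = 20.430 / 0.681 = 30.000

30.0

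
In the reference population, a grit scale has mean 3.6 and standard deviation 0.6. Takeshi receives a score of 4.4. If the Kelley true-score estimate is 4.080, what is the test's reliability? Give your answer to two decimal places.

0.60

T̂ = ρX + (1 − ρ)μ  ⇒  T̂ − μ = ρ(X − μ)
ρ = (T̂ − μ)/(X − μ) = (4.080 − 3.6) / (4.4 − 3.6) = 0.480 / 0.8 = 0.6000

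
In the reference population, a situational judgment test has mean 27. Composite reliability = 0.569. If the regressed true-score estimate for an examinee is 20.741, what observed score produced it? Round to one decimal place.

16.0

T̂ = ρX + (1 − ρ)μ  ⇒  X = (T̂ − (1 − ρ)μ) / ρ
X = (20.741 − 0.431 × 27) / 0.569 = (20.741 − 11.637) / 0.569 = 9.104 / 0.569 = 16.000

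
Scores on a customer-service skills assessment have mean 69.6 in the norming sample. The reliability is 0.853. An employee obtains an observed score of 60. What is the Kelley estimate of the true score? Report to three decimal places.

61.411

T̂ = 0.853(60) + 0.147(69.6) = 51.180 + 10.2312 = 61.4112 → 61.411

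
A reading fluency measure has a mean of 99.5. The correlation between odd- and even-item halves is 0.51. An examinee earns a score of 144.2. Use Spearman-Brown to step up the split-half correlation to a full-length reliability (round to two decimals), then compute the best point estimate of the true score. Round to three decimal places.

129.896

Spearman-Brown: ρ = 2r/(1 + r) = 2(0.51)/(1 + 0.51) = 1.020/1.51 = 0.6755 → 0.68
T̂ = ρX + (1 − ρ)μ
  = 0.68 × 144.2 + 0.32 × 99.5
  = 98.056 + 31.840
  = 129.8960
  ≈ 129.896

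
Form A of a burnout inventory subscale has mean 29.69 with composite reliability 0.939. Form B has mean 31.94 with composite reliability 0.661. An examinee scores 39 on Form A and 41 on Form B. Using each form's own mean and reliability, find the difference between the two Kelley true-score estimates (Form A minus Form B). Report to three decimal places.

T̂_A = 0.939(39) + 0.061(29.69) = 38.43209
T̂_B = 0.661(41) + 0.339(31.94) = 37.92866
T̂_A − T̂_B = 0.50343

0.503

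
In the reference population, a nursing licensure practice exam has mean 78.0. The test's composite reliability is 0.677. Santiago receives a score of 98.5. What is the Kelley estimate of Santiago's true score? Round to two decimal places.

91.88

T̂ = ρX + (1 − ρ)μ
  = 0.677 × 98.5 + 0.323 × 78.0
  = 66.6845 + 25.1940
  = 91.879
  ≈ 91.88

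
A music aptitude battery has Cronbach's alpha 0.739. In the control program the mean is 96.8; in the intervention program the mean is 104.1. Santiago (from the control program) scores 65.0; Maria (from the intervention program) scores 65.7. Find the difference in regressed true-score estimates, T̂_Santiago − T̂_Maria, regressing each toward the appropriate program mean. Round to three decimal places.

T̂_Santiago = 0.739(65.0) + 0.261(96.8) = 73.29980
T̂_Maria = 0.739(65.7) + 0.261(104.1) = 75.72240
Difference = 73.29980 − 75.72240 = -2.42260

-2.423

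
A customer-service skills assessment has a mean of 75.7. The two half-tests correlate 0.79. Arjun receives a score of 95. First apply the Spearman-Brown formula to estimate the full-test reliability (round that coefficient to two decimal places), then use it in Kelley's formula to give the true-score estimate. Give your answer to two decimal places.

Spearman-Brown: ρ = 2r/(1 + r) = 2(0.79)/(1 + 0.79) = 1.580/1.79 = 0.8827 → 0.88
T̂ = 0.88(95) + 0.12(75.7) = 83.60 + 9.084 = 92.684 → 92.68

92.68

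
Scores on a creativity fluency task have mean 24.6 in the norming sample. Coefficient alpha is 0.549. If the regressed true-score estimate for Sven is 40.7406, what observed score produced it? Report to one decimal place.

T̂ = ρX + (1 − ρ)μ  ⇒  X = (T̂ − (1 − ρ)μ) / ρ
X = (40.7406 − 0.451 × 24.6) / 0.549 = (40.7406 − 11.0946) / 0.549 = 29.6460 / 0.549 = 54.000

54.0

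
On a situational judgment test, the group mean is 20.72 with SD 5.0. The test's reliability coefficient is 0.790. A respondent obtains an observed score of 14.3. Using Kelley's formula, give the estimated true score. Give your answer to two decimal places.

15.65

T̂ = ρX + (1 − ρ)μ
  = 0.790 × 14.3 + 0.210 × 20.72
  = 11.2970 + 4.35120
  = 15.648
  ≈ 15.65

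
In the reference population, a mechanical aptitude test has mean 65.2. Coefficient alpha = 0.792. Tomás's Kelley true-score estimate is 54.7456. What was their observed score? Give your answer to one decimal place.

52.0

T̂ = ρX + (1 − ρ)μ  ⇒  X = (T̂ − (1 − ρ)μ) / ρ
X = (54.7456 − 0.208 × 65.2) / 0.792 = (54.7456 − 13.5616) / 0.792 = 41.1840 / 0.792 = 52.000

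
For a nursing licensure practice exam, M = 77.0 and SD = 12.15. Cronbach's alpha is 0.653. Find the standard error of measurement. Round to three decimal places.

SEM = SD · √(1 − ρ) = 12.15 × √0.347 = 12.15 × 0.5891 = 7.1572

7.157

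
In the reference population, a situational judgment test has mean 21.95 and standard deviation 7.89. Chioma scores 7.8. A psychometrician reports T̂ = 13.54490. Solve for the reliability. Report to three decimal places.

0.594

T̂ = ρX + (1 − ρ)μ  ⇒  T̂ − μ = ρ(X − μ)
ρ = (T̂ − μ)/(X − μ) = (13.54490 − 21.95) / (7.8 − 21.95) = -8.40510 / -14.15 = 0.59400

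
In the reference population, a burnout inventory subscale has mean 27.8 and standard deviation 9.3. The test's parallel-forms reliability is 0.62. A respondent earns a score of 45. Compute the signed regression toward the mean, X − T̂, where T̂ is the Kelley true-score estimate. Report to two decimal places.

6.54

Weight the observed score by reliability and the mean by (1 − reliability): T̂ = 0.62·45 + 0.38·27.8 = 27.90 + 10.564 = 38.4640.
X − T̂ = 45 − 38.464 = 6.536 → 6.54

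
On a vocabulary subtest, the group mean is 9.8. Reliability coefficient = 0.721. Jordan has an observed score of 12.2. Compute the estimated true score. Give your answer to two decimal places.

11.53

T̂ = 0.721(12.2) + 0.279(9.8) = 8.7962 + 2.7342 = 11.530 → 11.53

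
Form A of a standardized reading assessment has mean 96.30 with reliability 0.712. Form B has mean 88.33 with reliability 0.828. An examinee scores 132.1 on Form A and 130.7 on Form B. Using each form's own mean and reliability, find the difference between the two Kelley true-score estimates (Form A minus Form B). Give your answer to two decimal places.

T̂_A = 0.712(132.1) + 0.288(96.30) = 121.7896
T̂_B = 0.828(130.7) + 0.172(88.33) = 123.4124
T̂_A − T̂_B = -1.6228

-1.62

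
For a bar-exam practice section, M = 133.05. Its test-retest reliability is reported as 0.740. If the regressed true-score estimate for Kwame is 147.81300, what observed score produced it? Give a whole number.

T̂ = ρX + (1 − ρ)μ  ⇒  X = (T̂ − (1 − ρ)μ) / ρ
X = (147.81300 − 0.260 × 133.05) / 0.740 = (147.81300 − 34.59300) / 0.740 = 113.22000 / 0.740 = 153.00

153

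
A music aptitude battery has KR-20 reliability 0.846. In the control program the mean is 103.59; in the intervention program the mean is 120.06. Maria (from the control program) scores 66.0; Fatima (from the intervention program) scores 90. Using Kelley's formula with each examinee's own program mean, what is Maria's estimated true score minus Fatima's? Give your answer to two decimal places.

T̂_Maria = 0.846(66.0) + 0.154(103.59) = 71.7889
T̂_Fatima = 0.846(90) + 0.154(120.06) = 94.6292
Difference = 71.7889 − 94.6292 = -22.8404

-22.84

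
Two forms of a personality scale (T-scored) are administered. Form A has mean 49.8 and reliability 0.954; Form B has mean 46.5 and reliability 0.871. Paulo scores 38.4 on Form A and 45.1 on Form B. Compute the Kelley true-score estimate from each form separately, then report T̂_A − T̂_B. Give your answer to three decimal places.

T̂_A = 0.954(38.4) + 0.046(49.8) = 38.92440
T̂_B = 0.871(45.1) + 0.129(46.5) = 45.28060
T̂_A − T̂_B = -6.35620

-6.356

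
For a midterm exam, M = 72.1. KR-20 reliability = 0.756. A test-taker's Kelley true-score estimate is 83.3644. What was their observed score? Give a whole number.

T̂ = ρX + (1 − ρ)μ  ⇒  X = (T̂ − (1 − ρ)μ) / ρ
X = (83.3644 − 0.244 × 72.1) / 0.756 = (83.3644 − 17.5924) / 0.756 = 65.7720 / 0.756 = 87.00

87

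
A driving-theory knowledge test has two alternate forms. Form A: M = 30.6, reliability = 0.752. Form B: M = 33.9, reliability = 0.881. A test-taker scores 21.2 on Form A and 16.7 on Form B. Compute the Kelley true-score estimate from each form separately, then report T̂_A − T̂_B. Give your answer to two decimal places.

4.78

T̂_A = 0.752(21.2) + 0.248(30.6) = 23.5312
T̂_B = 0.881(16.7) + 0.119(33.9) = 18.7468
T̂_A − T̂_B = 4.7844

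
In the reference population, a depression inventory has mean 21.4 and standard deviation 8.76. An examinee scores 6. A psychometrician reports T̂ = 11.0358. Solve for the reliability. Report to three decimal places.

T̂ = ρX + (1 − ρ)μ  ⇒  T̂ − μ = ρ(X − μ)
ρ = (T̂ − μ)/(X − μ) = (11.0358 − 21.4) / (6 − 21.4) = -10.3642 / -15.4 = 0.67300

0.673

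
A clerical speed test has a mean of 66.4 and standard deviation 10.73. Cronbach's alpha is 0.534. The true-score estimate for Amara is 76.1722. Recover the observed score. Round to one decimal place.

T̂ = ρX + (1 − ρ)μ  ⇒  X = (T̂ − (1 − ρ)μ) / ρ
X = (76.1722 − 0.466 × 66.4) / 0.534 = (76.1722 − 30.9424) / 0.534 = 45.2298 / 0.534 = 84.700

84.7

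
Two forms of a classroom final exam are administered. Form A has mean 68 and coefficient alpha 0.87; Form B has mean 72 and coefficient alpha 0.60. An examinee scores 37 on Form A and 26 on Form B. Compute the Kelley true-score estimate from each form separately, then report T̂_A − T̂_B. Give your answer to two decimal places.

T̂_A = 0.87(37) + 0.13(68) = 41.0300
T̂_B = 0.60(26) + 0.40(72) = 44.4000
T̂_A − T̂_B = -3.3700

-3.37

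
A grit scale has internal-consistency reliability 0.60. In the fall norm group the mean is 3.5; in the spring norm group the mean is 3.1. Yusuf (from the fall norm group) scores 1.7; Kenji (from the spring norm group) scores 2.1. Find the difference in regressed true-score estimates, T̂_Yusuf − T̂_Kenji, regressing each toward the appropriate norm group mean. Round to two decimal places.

T̂_Yusuf = 0.60(1.7) + 0.40(3.5) = 2.4200
T̂_Kenji = 0.60(2.1) + 0.40(3.1) = 2.5000
Difference = 2.4200 − 2.5000 = -0.0800

-0.08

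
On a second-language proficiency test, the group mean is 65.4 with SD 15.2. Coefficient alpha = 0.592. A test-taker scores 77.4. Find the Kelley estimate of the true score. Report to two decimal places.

T̂ = 0.592(77.4) + 0.408(65.4) = 45.8208 + 26.6832 = 72.504 → 72.50

72.50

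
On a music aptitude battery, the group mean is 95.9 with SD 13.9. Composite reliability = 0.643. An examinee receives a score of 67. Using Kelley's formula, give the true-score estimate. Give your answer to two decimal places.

Regress the observed score toward the mean by the unreliability: T̂ = 0.643·67 + 0.357·95.9 = 43.081 + 34.2363 = 77.317.

77.32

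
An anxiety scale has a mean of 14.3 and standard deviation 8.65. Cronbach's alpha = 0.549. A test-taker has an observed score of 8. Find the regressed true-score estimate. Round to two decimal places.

T̂ = 0.549(8) + 0.451(14.3) = 4.392 + 6.4493 = 10.841 → 10.84

10.84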